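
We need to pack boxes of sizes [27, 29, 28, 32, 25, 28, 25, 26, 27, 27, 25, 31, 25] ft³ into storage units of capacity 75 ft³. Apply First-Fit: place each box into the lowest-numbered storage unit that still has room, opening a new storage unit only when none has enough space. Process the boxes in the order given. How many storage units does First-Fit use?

27 ft³ → storage unit 1 (remaining 48 ft³)
29 ft³ → storage unit 1 (remaining 19 ft³)
28 ft³ → storage unit 2 (remaining 47 ft³)
32 ft³ → storage unit 2 (remaining 15 ft³)
25 ft³ → storage unit 3 (remaining 50 ft³)
28 ft³ → storage unit 3 (remaining 22 ft³)
25 ft³ → storage unit 4 (remaining 50 ft³)
26 ft³ → storage unit 4 (remaining 24 ft³)
27 ft³ → storage unit 5 (remaining 48 ft³)
27 ft³ → storage unit 5 (remaining 21 ft³)
25 ft³ → storage unit 6 (remaining 50 ft³)
31 ft³ → storage unit 6 (remaining 19 ft³)
25 ft³ → storage unit 7 (remaining 50 ft³)

7 storage units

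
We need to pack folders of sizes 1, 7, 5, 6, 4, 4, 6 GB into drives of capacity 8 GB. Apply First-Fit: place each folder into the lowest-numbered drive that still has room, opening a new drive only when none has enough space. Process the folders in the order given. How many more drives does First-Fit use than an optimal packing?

First-Fit: [1,7] [5] [6] [4,4] [6] → 5 drives.
Total size 33 GB; any packing needs at least ⌈33/8⌉ = 5 drives.
So 5 is already optimal.

0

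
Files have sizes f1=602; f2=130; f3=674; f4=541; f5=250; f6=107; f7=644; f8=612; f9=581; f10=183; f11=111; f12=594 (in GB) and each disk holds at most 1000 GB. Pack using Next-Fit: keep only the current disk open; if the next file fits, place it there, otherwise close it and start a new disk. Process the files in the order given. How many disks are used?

f1 (602 GB) → disk 1 (remaining 398 GB)
f2 (130 GB) → disk 1 (remaining 268 GB)
f3 (674 GB) → disk 2 (remaining 326 GB)
f4 (541 GB) → disk 3 (remaining 459 GB)
f5 (250 GB) → disk 3 (remaining 209 GB)
f6 (107 GB) → disk 3 (remaining 102 GB)
f7 (644 GB) → disk 4 (remaining 356 GB)
f8 (612 GB) → disk 5 (remaining 388 GB)
f9 (581 GB) → disk 6 (remaining 419 GB)
f10 (183 GB) → disk 6 (remaining 236 GB)
f11 (111 GB) → disk 6 (remaining 125 GB)
f12 (594 GB) → disk 7 (remaining 406 GB)
Final disks: [602,130] [674] [541,250,107] [644] [612] [581,183,111] [594].

7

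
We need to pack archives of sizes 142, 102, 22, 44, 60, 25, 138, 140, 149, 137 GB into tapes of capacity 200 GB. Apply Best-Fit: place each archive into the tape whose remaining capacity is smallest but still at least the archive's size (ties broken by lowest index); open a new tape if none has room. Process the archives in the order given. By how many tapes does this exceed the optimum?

Best-Fit: [142,22,25] [102,44] [60,138] [140] [149] [137] → 6 tapes.
6 archives exceed 100 GB (half the capacity), and no two of those can share a tape, so at least 6 tapes are needed.
So 6 is already optimal.

0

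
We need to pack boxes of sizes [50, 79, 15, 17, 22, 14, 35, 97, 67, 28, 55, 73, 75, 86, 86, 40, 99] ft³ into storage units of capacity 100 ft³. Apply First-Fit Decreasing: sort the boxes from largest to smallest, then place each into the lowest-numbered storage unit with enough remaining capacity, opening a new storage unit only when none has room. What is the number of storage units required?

10 storage units

Sorted descending: 99, 97, 86, 86, 79, 75, 73, 67, 55, 50, 40, 35, 28, 22, 17, 15, 14.
99 ft³ → storage unit 1 (remaining 1 ft³)
97 ft³ → storage unit 2 (remaining 3 ft³)
86 ft³ → storage unit 3 (remaining 14 ft³)
86 ft³ → storage unit 4 (remaining 14 ft³)
79 ft³ → storage unit 5 (remaining 21 ft³)
75 ft³ → storage unit 6 (remaining 25 ft³)
73 ft³ → storage unit 7 (remaining 27 ft³)
67 ft³ → storage unit 8 (remaining 33 ft³)
55 ft³ → storage unit 9 (remaining 45 ft³)
50 ft³ → storage unit 10 (remaining 50 ft³)
40 ft³ → storage unit 9 (remaining 5 ft³)
35 ft³ → storage unit 10 (remaining 15 ft³)
28 ft³ → storage unit 8 (remaining 5 ft³)
22 ft³ → storage unit 6 (remaining 3 ft³)
17 ft³ → storage unit 5 (remaining 4 ft³)
15 ft³ → storage unit 7 (remaining 12 ft³)
14 ft³ → storage unit 3 (remaining 0 ft³)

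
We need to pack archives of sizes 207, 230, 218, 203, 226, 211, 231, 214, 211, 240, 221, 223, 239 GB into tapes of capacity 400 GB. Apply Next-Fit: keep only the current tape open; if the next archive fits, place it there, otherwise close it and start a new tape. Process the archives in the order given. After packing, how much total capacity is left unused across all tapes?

2326

207 GB → tape 1 (remaining 193 GB)
230 GB → tape 2 (remaining 170 GB)
218 GB → tape 3 (remaining 182 GB)
203 GB → tape 4 (remaining 197 GB)
226 GB → tape 5 (remaining 174 GB)
211 GB → tape 6 (remaining 189 GB)
231 GB → tape 7 (remaining 169 GB)
214 GB → tape 8 (remaining 186 GB)
211 GB → tape 9 (remaining 189 GB)
240 GB → tape 10 (remaining 160 GB)
221 GB → tape 11 (remaining 179 GB)
223 GB → tape 12 (remaining 177 GB)
239 GB → tape 13 (remaining 161 GB)
13 tapes × 400 GB = 5200 GB; used 2874 GB; unused 2326 GB.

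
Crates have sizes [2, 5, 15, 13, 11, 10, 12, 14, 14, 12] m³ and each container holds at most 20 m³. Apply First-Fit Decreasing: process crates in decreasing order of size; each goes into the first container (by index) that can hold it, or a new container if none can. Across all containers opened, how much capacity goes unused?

52

Sorted descending: 15, 14, 14, 13, 12, 12, 11, 10, 5, 2.
15 m³ → container 1 (remaining 5 m³)
14 m³ → container 2 (remaining 6 m³)
14 m³ → container 3 (remaining 6 m³)
13 m³ → container 4 (remaining 7 m³)
12 m³ → container 5 (remaining 8 m³)
12 m³ → container 6 (remaining 8 m³)
11 m³ → container 7 (remaining 9 m³)
10 m³ → container 8 (remaining 10 m³)
5 m³ → container 1 (remaining 0 m³)
2 m³ → container 2 (remaining 4 m³)
8 containers × 20 m³ = 160 m³; used 108 m³; unused 52 m³.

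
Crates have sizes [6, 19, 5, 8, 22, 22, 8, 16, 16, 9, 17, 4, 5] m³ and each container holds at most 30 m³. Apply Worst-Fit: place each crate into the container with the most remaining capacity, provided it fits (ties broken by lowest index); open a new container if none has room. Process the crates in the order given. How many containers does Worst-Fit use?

Put 6 m³ in container 1; 24 m³ remain.
Put 19 m³ in container 1; 5 m³ remain.
Put 5 m³ in container 1; 0 m³ remain.
Put 8 m³ in container 2; 22 m³ remain.
Put 22 m³ in container 2; 0 m³ remain.
Put 22 m³ in container 3; 8 m³ remain.
Put 8 m³ in container 3; 0 m³ remain.
Put 16 m³ in container 4; 14 m³ remain.
Put 16 m³ in container 5; 14 m³ remain.
Put 9 m³ in container 4; 5 m³ remain.
Put 17 m³ in container 6; 13 m³ remain.
Put 4 m³ in container 5; 10 m³ remain.
Put 5 m³ in container 6; 8 m³ remain.

6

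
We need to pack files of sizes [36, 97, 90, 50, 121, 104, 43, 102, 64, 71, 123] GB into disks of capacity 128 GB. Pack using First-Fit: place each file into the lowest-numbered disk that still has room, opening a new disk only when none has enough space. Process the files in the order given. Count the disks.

disk 1: place 36 GB, 92 GB left
disk 2: place 97 GB, 31 GB left
disk 1: place 90 GB, 2 GB left
disk 3: place 50 GB, 78 GB left
disk 4: place 121 GB, 7 GB left
disk 5: place 104 GB, 24 GB left
disk 3: place 43 GB, 35 GB left
disk 6: place 102 GB, 26 GB left
disk 7: place 64 GB, 64 GB left
disk 8: place 71 GB, 57 GB left
disk 9: place 123 GB, 5 GB left

9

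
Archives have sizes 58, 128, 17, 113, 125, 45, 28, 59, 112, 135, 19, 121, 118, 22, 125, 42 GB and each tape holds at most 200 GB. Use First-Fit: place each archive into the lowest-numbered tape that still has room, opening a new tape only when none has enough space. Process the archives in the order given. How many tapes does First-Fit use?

58 GB → tape 1 (remaining 142 GB)
128 GB → tape 1 (remaining 14 GB)
17 GB → tape 2 (remaining 183 GB)
113 GB → tape 2 (remaining 70 GB)
125 GB → tape 3 (remaining 75 GB)
45 GB → tape 2 (remaining 25 GB)
28 GB → tape 3 (remaining 47 GB)
59 GB → tape 4 (remaining 141 GB)
112 GB → tape 4 (remaining 29 GB)
135 GB → tape 5 (remaining 65 GB)
19 GB → tape 2 (remaining 6 GB)
121 GB → tape 6 (remaining 79 GB)
118 GB → tape 7 (remaining 82 GB)
22 GB → tape 3 (remaining 25 GB)
125 GB → tape 8 (remaining 75 GB)
42 GB → tape 5 (remaining 23 GB)
Final tapes: [58,128] [17,113,45,19] [125,28,22] [59,112] [135,42] [121] [118] [125].

8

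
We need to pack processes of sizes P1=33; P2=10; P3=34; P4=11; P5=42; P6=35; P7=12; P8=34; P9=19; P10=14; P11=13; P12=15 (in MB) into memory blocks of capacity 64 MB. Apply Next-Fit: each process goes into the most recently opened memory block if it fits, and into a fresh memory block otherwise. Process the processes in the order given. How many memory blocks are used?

Put P1 (33 MB) in memory block 1; 31 MB remain.
Put P2 (10 MB) in memory block 1; 21 MB remain.
Put P3 (34 MB) in memory block 2; 30 MB remain.
Put P4 (11 MB) in memory block 2; 19 MB remain.
Put P5 (42 MB) in memory block 3; 22 MB remain.
Put P6 (35 MB) in memory block 4; 29 MB remain.
Put P7 (12 MB) in memory block 4; 17 MB remain.
Put P8 (34 MB) in memory block 5; 30 MB remain.
Put P9 (19 MB) in memory block 5; 11 MB remain.
Put P10 (14 MB) in memory block 6; 50 MB remain.
Put P11 (13 MB) in memory block 6; 37 MB remain.
Put P12 (15 MB) in memory block 6; 22 MB remain.

6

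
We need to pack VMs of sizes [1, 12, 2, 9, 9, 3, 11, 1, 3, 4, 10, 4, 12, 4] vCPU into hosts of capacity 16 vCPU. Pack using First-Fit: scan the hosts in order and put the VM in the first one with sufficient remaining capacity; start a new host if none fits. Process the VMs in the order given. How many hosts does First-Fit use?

Put 1 vCPU in host 1; 15 vCPU remain.
Put 12 vCPU in host 1; 3 vCPU remain.
Put 2 vCPU in host 1; 1 vCPU remain.
Put 9 vCPU in host 2; 7 vCPU remain.
Put 9 vCPU in host 3; 7 vCPU remain.
Put 3 vCPU in host 2; 4 vCPU remain.
Put 11 vCPU in host 4; 5 vCPU remain.
Put 1 vCPU in host 1; 0 vCPU remain.
Put 3 vCPU in host 2; 1 vCPU remain.
Put 4 vCPU in host 3; 3 vCPU remain.
Put 10 vCPU in host 5; 6 vCPU remain.
Put 4 vCPU in host 4; 1 vCPU remain.
Put 12 vCPU in host 6; 4 vCPU remain.
Put 4 vCPU in host 5; 2 vCPU remain.
Final hosts: [1,12,2,1] [9,3,3] [9,4] [11,4] [10,4] [12].

6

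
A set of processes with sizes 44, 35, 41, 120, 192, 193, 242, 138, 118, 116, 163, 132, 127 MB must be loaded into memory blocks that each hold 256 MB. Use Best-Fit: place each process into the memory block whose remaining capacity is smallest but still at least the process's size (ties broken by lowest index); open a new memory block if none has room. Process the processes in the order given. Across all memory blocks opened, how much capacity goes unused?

387

Put 44 MB in memory block 1; 212 MB remain.
Put 35 MB in memory block 1; 177 MB remain.
Put 41 MB in memory block 1; 136 MB remain.
Put 120 MB in memory block 1; 16 MB remain.
Put 192 MB in memory block 2; 64 MB remain.
Put 193 MB in memory block 3; 63 MB remain.
Put 242 MB in memory block 4; 14 MB remain.
Put 138 MB in memory block 5; 118 MB remain.
Put 118 MB in memory block 5; 0 MB remain.
Put 116 MB in memory block 6; 140 MB remain.
Put 163 MB in memory block 7; 93 MB remain.
Put 132 MB in memory block 6; 8 MB remain.
Put 127 MB in memory block 8; 129 MB remain.
8 memory blocks × 256 MB = 2048 MB; used 1661 MB; unused 387 MB.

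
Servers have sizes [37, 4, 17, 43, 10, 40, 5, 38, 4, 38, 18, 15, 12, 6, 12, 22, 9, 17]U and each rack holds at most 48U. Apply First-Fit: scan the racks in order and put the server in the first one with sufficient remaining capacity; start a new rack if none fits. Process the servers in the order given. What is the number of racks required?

8

37U → rack 1 (remaining 11U)
4U → rack 1 (remaining 7U)
17U → rack 2 (remaining 31U)
43U → rack 3 (remaining 5U)
10U → rack 2 (remaining 21U)
40U → rack 4 (remaining 8U)
5U → rack 1 (remaining 2U)
38U → rack 5 (remaining 10U)
4U → rack 2 (remaining 17U)
38U → rack 6 (remaining 10U)
18U → rack 7 (remaining 30U)
15U → rack 2 (remaining 2U)
12U → rack 7 (remaining 18U)
6U → rack 4 (remaining 2U)
12U → rack 7 (remaining 6U)
22U → rack 8 (remaining 26U)
9U → rack 5 (remaining 1U)
17U → rack 8 (remaining 9U)
Final racks: [37,4,5] [17,10,4,15] [43] [40,6] [38,9] [38] [18,12,12] [22,17].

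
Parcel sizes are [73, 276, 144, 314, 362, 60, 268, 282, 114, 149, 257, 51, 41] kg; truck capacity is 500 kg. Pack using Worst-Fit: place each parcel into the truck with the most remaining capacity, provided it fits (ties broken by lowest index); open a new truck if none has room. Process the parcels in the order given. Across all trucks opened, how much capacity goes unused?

609

truck 1: place 73 kg, 427 kg left
truck 1: place 276 kg, 151 kg left
truck 1: place 144 kg, 7 kg left
truck 2: place 314 kg, 186 kg left
truck 3: place 362 kg, 138 kg left
truck 2: place 60 kg, 126 kg left
truck 4: place 268 kg, 232 kg left
truck 5: place 282 kg, 218 kg left
truck 4: place 114 kg, 118 kg left
truck 5: place 149 kg, 69 kg left
truck 6: place 257 kg, 243 kg left
truck 6: place 51 kg, 192 kg left
truck 6: place 41 kg, 151 kg left
6 trucks × 500 kg = 3000 kg; used 2391 kg; unused 609 kg.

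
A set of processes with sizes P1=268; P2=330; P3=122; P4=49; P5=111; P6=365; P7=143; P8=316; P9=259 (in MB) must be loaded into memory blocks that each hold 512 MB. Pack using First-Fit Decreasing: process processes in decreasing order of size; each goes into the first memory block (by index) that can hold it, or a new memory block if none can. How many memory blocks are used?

5 memory blocks

Sorted descending: 365, 330, 316, 268, 259, 143, 122, 111, 49.
memory block 1: place 365 MB, 147 MB left
memory block 2: place 330 MB, 182 MB left
memory block 3: place 316 MB, 196 MB left
memory block 4: place 268 MB, 244 MB left
memory block 5: place 259 MB, 253 MB left
memory block 1: place 143 MB, 4 MB left
memory block 2: place 122 MB, 60 MB left
memory block 3: place 111 MB, 85 MB left
memory block 2: place 49 MB, 11 MB left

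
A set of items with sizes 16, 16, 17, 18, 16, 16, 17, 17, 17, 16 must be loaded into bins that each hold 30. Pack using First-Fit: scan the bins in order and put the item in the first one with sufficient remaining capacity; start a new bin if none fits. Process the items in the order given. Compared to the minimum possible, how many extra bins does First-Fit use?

0

First-Fit: [16] [16] [17] [18] [16] [16] [17] [17] [17] [16] → 10 bins.
10 items exceed 15 (half the capacity), and no two of those can share a bin, so at least 10 bins are needed.
So 10 is already optimal.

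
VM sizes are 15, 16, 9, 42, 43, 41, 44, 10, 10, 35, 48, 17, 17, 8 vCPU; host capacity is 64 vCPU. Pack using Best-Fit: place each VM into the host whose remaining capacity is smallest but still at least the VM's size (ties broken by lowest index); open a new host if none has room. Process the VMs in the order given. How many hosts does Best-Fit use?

host 1: place 15 vCPU, 49 vCPU left
host 1: place 16 vCPU, 33 vCPU left
host 1: place 9 vCPU, 24 vCPU left
host 2: place 42 vCPU, 22 vCPU left
host 3: place 43 vCPU, 21 vCPU left
host 4: place 41 vCPU, 23 vCPU left
host 5: place 44 vCPU, 20 vCPU left
host 5: place 10 vCPU, 10 vCPU left
host 5: place 10 vCPU, 0 vCPU left
host 6: place 35 vCPU, 29 vCPU left
host 7: place 48 vCPU, 16 vCPU left
host 3: place 17 vCPU, 4 vCPU left
host 2: place 17 vCPU, 5 vCPU left
host 7: place 8 vCPU, 8 vCPU left
Final hosts: [15,16,9] [42,17] [43,17] [41] [44,10,10] [35] [48,8].

7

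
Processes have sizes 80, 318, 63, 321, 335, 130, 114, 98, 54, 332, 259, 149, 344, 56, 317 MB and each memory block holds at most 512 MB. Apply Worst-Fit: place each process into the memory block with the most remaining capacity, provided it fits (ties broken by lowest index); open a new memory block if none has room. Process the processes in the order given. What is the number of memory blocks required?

Put 80 MB in memory block 1; 432 MB remain.
Put 318 MB in memory block 1; 114 MB remain.
Put 63 MB in memory block 1; 51 MB remain.
Put 321 MB in memory block 2; 191 MB remain.
Put 335 MB in memory block 3; 177 MB remain.
Put 130 MB in memory block 2; 61 MB remain.
Put 114 MB in memory block 3; 63 MB remain.
Put 98 MB in memory block 4; 414 MB remain.
Put 54 MB in memory block 4; 360 MB remain.
Put 332 MB in memory block 4; 28 MB remain.
Put 259 MB in memory block 5; 253 MB remain.
Put 149 MB in memory block 5; 104 MB remain.
Put 344 MB in memory block 6; 168 MB remain.
Put 56 MB in memory block 6; 112 MB remain.
Put 317 MB in memory block 7; 195 MB remain.
Final memory blocks: [80,318,63] [321,130] [335,114] [98,54,332] [259,149] [344,56] [317].

7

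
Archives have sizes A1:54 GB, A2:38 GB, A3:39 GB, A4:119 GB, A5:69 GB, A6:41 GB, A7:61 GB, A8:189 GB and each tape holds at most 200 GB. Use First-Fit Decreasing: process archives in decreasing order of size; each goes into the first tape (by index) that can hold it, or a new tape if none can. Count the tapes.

4

Sorted descending: 189, 119, 69, 61, 54, 41, 39, 38.
189 GB → tape 1 (remaining 11 GB)
119 GB → tape 2 (remaining 81 GB)
69 GB → tape 2 (remaining 12 GB)
61 GB → tape 3 (remaining 139 GB)
54 GB → tape 3 (remaining 85 GB)
41 GB → tape 3 (remaining 44 GB)
39 GB → tape 3 (remaining 5 GB)
38 GB → tape 4 (remaining 162 GB)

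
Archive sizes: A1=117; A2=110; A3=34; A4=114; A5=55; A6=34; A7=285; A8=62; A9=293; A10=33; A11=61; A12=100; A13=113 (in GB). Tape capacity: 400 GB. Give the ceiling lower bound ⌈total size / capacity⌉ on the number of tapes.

4

Total size = 117 + 110 + 34 + 114 + 55 + 34 + 285 + 62 + 293 + 33 + 61 + 100 + 113 = 1411 GB.
⌈1411 / 400⌉ = 4.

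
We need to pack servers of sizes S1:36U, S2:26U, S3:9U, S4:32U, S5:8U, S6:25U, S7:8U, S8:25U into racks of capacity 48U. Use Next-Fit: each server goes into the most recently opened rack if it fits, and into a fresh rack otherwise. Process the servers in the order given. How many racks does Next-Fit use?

5

rack 1: place S1 (36U), 12U left
rack 2: place S2 (26U), 22U left
rack 2: place S3 (9U), 13U left
rack 3: place S4 (32U), 16U left
rack 3: place S5 (8U), 8U left
rack 4: place S6 (25U), 23U left
rack 4: place S7 (8U), 15U left
rack 5: place S8 (25U), 23U left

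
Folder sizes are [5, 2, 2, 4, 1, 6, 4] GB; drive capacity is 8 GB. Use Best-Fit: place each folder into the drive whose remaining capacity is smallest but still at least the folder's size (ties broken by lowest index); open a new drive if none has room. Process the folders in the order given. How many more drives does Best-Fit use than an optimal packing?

1

Best-Fit: [5,2,1] [2,4] [6] [4] → 4 drives.
Total size 24 GB; any packing needs at least ⌈24/8⌉ = 3 drives.
An optimal packing achieves that bound: [6,2] [5,2,1] [4,4] → 3 drives.
Excess: 4 − 3 = 1.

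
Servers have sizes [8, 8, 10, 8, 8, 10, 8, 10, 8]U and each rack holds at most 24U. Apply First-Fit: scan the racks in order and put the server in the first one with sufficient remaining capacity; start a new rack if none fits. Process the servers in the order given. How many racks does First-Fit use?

4

rack 1: place 8U, 16U left
rack 1: place 8U, 8U left
rack 2: place 10U, 14U left
rack 1: place 8U, 0U left
rack 2: place 8U, 6U left
rack 3: place 10U, 14U left
rack 3: place 8U, 6U left
rack 4: place 10U, 14U left
rack 4: place 8U, 6U left
Final racks: [8,8,8] [10,8] [10,8] [10,8].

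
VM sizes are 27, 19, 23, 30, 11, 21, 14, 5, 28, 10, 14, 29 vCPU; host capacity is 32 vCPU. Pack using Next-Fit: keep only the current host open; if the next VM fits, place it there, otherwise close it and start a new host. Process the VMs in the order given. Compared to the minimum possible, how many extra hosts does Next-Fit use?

1

Next-Fit: [27] [19] [23] [30] [11,21] [14,5] [28] [10,14] [29] → 9 hosts.
Total size 231 vCPU; any packing needs at least ⌈231/32⌉ = 8 hosts.
An optimal packing achieves that bound: [30] [29] [28] [27,5] [23] [21,11] [19,10] [14,14] → 8 hosts.
Excess: 9 − 8 = 1.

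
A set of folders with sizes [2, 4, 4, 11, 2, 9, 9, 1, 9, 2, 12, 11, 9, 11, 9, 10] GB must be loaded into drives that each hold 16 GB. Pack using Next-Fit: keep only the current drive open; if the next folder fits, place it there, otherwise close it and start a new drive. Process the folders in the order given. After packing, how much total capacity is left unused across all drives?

61

Put 2 GB in drive 1; 14 GB remain.
Put 4 GB in drive 1; 10 GB remain.
Put 4 GB in drive 1; 6 GB remain.
Put 11 GB in drive 2; 5 GB remain.
Put 2 GB in drive 2; 3 GB remain.
Put 9 GB in drive 3; 7 GB remain.
Put 9 GB in drive 4; 7 GB remain.
Put 1 GB in drive 4; 6 GB remain.
Put 9 GB in drive 5; 7 GB remain.
Put 2 GB in drive 5; 5 GB remain.
Put 12 GB in drive 6; 4 GB remain.
Put 11 GB in drive 7; 5 GB remain.
Put 9 GB in drive 8; 7 GB remain.
Put 11 GB in drive 9; 5 GB remain.
Put 9 GB in drive 10; 7 GB remain.
Put 10 GB in drive 11; 6 GB remain.
11 drives × 16 GB = 176 GB; used 115 GB; unused 61 GB.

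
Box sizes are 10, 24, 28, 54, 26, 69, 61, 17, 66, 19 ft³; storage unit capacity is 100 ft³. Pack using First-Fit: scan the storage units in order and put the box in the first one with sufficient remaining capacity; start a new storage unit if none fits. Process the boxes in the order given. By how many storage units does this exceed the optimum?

1

First-Fit: [10,24,28,26] [54,17,19] [69] [61] [66] → 5 storage units.
Total size 374 ft³; any packing needs at least ⌈374/100⌉ = 4 storage units.
An optimal packing achieves that bound: [69,28] [66,26] [61,24,10] [54,19,17] → 4 storage units.
Excess: 5 − 4 = 1.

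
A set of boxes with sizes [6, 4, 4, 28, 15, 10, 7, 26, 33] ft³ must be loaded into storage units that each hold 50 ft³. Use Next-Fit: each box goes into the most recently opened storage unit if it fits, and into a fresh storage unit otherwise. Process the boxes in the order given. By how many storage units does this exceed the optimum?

Next-Fit: [6,4,4,28] [15,10,7] [26] [33] → 4 storage units.
Total size 133 ft³; any packing needs at least ⌈133/50⌉ = 3 storage units.
An optimal packing achieves that bound: [33,15] [28,10,7,4] [26,6,4] → 3 storage units.
Excess: 4 − 3 = 1.

1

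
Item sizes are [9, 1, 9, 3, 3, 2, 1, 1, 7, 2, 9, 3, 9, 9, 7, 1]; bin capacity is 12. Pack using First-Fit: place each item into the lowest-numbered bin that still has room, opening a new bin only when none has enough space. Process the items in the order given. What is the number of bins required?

Put 9 in bin 1; 3 remain.
Put 1 in bin 1; 2 remain.
Put 9 in bin 2; 3 remain.
Put 3 in bin 2; 0 remain.
Put 3 in bin 3; 9 remain.
Put 2 in bin 1; 0 remain.
Put 1 in bin 3; 8 remain.
Put 1 in bin 3; 7 remain.
Put 7 in bin 3; 0 remain.
Put 2 in bin 4; 10 remain.
Put 9 in bin 4; 1 remain.
Put 3 in bin 5; 9 remain.
Put 9 in bin 5; 0 remain.
Put 9 in bin 6; 3 remain.
Put 7 in bin 7; 5 remain.
Put 1 in bin 4; 0 remain.

7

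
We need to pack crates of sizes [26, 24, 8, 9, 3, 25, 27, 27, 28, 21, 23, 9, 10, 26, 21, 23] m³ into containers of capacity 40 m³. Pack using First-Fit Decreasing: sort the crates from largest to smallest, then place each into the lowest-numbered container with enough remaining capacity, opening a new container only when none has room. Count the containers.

11

Sorted descending: 28, 27, 27, 26, 26, 25, 24, 23, 23, 21, 21, 10, 9, 9, 8, 3.
Put 28 m³ in container 1; 12 m³ remain.
Put 27 m³ in container 2; 13 m³ remain.
Put 27 m³ in container 3; 13 m³ remain.
Put 26 m³ in container 4; 14 m³ remain.
Put 26 m³ in container 5; 14 m³ remain.
Put 25 m³ in container 6; 15 m³ remain.
Put 24 m³ in container 7; 16 m³ remain.
Put 23 m³ in container 8; 17 m³ remain.
Put 23 m³ in container 9; 17 m³ remain.
Put 21 m³ in container 10; 19 m³ remain.
Put 21 m³ in container 11; 19 m³ remain.
Put 10 m³ in container 1; 2 m³ remain.
Put 9 m³ in container 2; 4 m³ remain.
Put 9 m³ in container 3; 4 m³ remain.
Put 8 m³ in container 4; 6 m³ remain.
Put 3 m³ in container 2; 1 m³ remain.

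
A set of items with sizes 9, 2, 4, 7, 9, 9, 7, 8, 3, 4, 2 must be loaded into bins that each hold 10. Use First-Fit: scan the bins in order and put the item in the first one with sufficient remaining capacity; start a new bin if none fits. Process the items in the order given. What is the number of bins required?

8

bin 1: place 9, 1 left
bin 2: place 2, 8 left
bin 2: place 4, 4 left
bin 3: place 7, 3 left
bin 4: place 9, 1 left
bin 5: place 9, 1 left
bin 6: place 7, 3 left
bin 7: place 8, 2 left
bin 2: place 3, 1 left
bin 8: place 4, 6 left
bin 3: place 2, 1 left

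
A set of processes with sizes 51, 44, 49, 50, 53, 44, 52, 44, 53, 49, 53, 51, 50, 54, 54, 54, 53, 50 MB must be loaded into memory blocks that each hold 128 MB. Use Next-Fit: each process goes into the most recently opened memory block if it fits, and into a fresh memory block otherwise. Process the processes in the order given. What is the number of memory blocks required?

Put 51 MB in memory block 1; 77 MB remain.
Put 44 MB in memory block 1; 33 MB remain.
Put 49 MB in memory block 2; 79 MB remain.
Put 50 MB in memory block 2; 29 MB remain.
Put 53 MB in memory block 3; 75 MB remain.
Put 44 MB in memory block 3; 31 MB remain.
Put 52 MB in memory block 4; 76 MB remain.
Put 44 MB in memory block 4; 32 MB remain.
Put 53 MB in memory block 5; 75 MB remain.
Put 49 MB in memory block 5; 26 MB remain.
Put 53 MB in memory block 6; 75 MB remain.
Put 51 MB in memory block 6; 24 MB remain.
Put 50 MB in memory block 7; 78 MB remain.
Put 54 MB in memory block 7; 24 MB remain.
Put 54 MB in memory block 8; 74 MB remain.
Put 54 MB in memory block 8; 20 MB remain.
Put 53 MB in memory block 9; 75 MB remain.
Put 50 MB in memory block 9; 25 MB remain.

9 memory blocks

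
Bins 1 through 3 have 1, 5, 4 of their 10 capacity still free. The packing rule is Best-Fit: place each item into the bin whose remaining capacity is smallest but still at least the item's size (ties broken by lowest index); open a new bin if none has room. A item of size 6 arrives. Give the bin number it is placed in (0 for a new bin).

0

No bin has ≥ 6 free, so a new bin is opened.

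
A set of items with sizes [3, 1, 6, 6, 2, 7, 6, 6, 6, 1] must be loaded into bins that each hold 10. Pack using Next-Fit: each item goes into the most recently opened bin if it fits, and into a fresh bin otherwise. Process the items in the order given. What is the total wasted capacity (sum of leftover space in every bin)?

16

bin 1: place 3, 7 left
bin 1: place 1, 6 left
bin 1: place 6, 0 left
bin 2: place 6, 4 left
bin 2: place 2, 2 left
bin 3: place 7, 3 left
bin 4: place 6, 4 left
bin 5: place 6, 4 left
bin 6: place 6, 4 left
bin 6: place 1, 3 left
6 bins × 10 = 60; used 44; unused 16.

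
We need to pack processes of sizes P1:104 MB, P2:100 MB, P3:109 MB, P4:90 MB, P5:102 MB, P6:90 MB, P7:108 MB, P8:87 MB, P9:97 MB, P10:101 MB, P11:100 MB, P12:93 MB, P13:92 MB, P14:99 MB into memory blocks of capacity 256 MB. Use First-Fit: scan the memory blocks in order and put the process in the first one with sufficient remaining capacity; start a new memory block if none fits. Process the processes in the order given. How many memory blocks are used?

7

Put P1 (104 MB) in memory block 1; 152 MB remain.
Put P2 (100 MB) in memory block 1; 52 MB remain.
Put P3 (109 MB) in memory block 2; 147 MB remain.
Put P4 (90 MB) in memory block 2; 57 MB remain.
Put P5 (102 MB) in memory block 3; 154 MB remain.
Put P6 (90 MB) in memory block 3; 64 MB remain.
Put P7 (108 MB) in memory block 4; 148 MB remain.
Put P8 (87 MB) in memory block 4; 61 MB remain.
Put P9 (97 MB) in memory block 5; 159 MB remain.
Put P10 (101 MB) in memory block 5; 58 MB remain.
Put P11 (100 MB) in memory block 6; 156 MB remain.
Put P12 (93 MB) in memory block 6; 63 MB remain.
Put P13 (92 MB) in memory block 7; 164 MB remain.
Put P14 (99 MB) in memory block 7; 65 MB remain.
Final memory blocks: [104,100] [109,90] [102,90] [108,87] [97,101] [100,93] [92,99].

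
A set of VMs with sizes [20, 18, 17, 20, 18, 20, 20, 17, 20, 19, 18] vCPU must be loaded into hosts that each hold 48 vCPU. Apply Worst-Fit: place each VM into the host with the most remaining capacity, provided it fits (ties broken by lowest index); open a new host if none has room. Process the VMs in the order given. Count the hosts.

host 1: place 20 vCPU, 28 vCPU left
host 1: place 18 vCPU, 10 vCPU left
host 2: place 17 vCPU, 31 vCPU left
host 2: place 20 vCPU, 11 vCPU left
host 3: place 18 vCPU, 30 vCPU left
host 3: place 20 vCPU, 10 vCPU left
host 4: place 20 vCPU, 28 vCPU left
host 4: place 17 vCPU, 11 vCPU left
host 5: place 20 vCPU, 28 vCPU left
host 5: place 19 vCPU, 9 vCPU left
host 6: place 18 vCPU, 30 vCPU left

6 hosts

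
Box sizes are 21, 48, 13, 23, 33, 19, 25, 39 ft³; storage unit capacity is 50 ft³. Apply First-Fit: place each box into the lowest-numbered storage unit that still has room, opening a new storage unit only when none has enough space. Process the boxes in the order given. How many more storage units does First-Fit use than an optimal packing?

First-Fit: [21,13] [48] [23,19] [33] [25] [39] → 6 storage units.
Total size 221 ft³; any packing needs at least ⌈221/50⌉ = 5 storage units.
An optimal packing achieves that bound: [48] [39] [33,13] [25,23] [21,19] → 5 storage units.
Excess: 6 − 5 = 1.

1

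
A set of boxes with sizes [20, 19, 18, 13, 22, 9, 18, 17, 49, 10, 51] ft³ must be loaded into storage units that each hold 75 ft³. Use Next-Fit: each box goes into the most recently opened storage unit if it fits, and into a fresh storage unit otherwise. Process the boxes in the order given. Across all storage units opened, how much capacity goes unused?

20 ft³ → storage unit 1 (remaining 55 ft³)
19 ft³ → storage unit 1 (remaining 36 ft³)
18 ft³ → storage unit 1 (remaining 18 ft³)
13 ft³ → storage unit 1 (remaining 5 ft³)
22 ft³ → storage unit 2 (remaining 53 ft³)
9 ft³ → storage unit 2 (remaining 44 ft³)
18 ft³ → storage unit 2 (remaining 26 ft³)
17 ft³ → storage unit 2 (remaining 9 ft³)
49 ft³ → storage unit 3 (remaining 26 ft³)
10 ft³ → storage unit 3 (remaining 16 ft³)
51 ft³ → storage unit 4 (remaining 24 ft³)
4 storage units × 75 ft³ = 300 ft³; used 246 ft³; unused 54 ft³.

54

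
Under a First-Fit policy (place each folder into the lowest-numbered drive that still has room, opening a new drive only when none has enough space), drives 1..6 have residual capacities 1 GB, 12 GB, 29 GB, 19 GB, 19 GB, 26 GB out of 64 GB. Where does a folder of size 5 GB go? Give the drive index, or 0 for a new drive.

Drives with room: drive 2 (12 GB), drive 3 (29 GB), drive 4 (19 GB), drive 5 (19 GB), drive 6 (26 GB).
The first with room is drive 2.

2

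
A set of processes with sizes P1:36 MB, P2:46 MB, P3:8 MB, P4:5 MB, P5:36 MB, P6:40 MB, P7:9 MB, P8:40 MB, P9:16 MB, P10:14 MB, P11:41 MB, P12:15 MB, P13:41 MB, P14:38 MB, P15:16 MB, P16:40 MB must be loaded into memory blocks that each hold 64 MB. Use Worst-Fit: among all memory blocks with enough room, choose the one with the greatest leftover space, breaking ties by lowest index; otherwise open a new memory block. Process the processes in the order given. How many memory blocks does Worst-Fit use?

9 memory blocks

Put P1 (36 MB) in memory block 1; 28 MB remain.
Put P2 (46 MB) in memory block 2; 18 MB remain.
Put P3 (8 MB) in memory block 1; 20 MB remain.
Put P4 (5 MB) in memory block 1; 15 MB remain.
Put P5 (36 MB) in memory block 3; 28 MB remain.
Put P6 (40 MB) in memory block 4; 24 MB remain.
Put P7 (9 MB) in memory block 3; 19 MB remain.
Put P8 (40 MB) in memory block 5; 24 MB remain.
Put P9 (16 MB) in memory block 4; 8 MB remain.
Put P10 (14 MB) in memory block 5; 10 MB remain.
Put P11 (41 MB) in memory block 6; 23 MB remain.
Put P12 (15 MB) in memory block 6; 8 MB remain.
Put P13 (41 MB) in memory block 7; 23 MB remain.
Put P14 (38 MB) in memory block 8; 26 MB remain.
Put P15 (16 MB) in memory block 8; 10 MB remain.
Put P16 (40 MB) in memory block 9; 24 MB remain.
Final memory blocks: [36,8,5] [46] [36,9] [40,16] [40,14] [41,15] [41] [38,16] [40].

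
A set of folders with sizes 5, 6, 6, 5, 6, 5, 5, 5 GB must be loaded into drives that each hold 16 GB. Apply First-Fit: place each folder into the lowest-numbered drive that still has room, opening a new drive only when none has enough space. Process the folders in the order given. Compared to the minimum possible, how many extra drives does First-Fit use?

0

First-Fit: [5,6,5] [6,6] [5,5,5] → 3 drives.
Total size 43 GB; any packing needs at least ⌈43/16⌉ = 3 drives.
So 3 is already optimal.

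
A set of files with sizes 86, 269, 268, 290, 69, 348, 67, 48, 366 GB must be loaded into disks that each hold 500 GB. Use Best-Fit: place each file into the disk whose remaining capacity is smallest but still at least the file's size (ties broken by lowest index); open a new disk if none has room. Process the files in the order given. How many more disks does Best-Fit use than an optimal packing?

0

Best-Fit: [86,269,69,67] [268] [290] [348,48] [366] → 5 disks.
5 files exceed 250 GB (half the capacity), and no two of those can share a disk, so at least 5 disks are needed.
So 5 is already optimal.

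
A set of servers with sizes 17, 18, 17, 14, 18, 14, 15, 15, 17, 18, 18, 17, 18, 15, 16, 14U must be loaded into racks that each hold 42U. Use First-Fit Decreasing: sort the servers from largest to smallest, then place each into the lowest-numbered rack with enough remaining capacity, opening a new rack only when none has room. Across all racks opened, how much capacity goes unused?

Sorted descending: 18, 18, 18, 18, 18, 17, 17, 17, 17, 16, 15, 15, 15, 14, 14, 14.
rack 1: place 18U, 24U left
rack 1: place 18U, 6U left
rack 2: place 18U, 24U left
rack 2: place 18U, 6U left
rack 3: place 18U, 24U left
rack 3: place 17U, 7U left
rack 4: place 17U, 25U left
rack 4: place 17U, 8U left
rack 5: place 17U, 25U left
rack 5: place 16U, 9U left
rack 6: place 15U, 27U left
rack 6: place 15U, 12U left
rack 7: place 15U, 27U left
rack 7: place 14U, 13U left
rack 8: place 14U, 28U left
rack 8: place 14U, 14U left
8 racks × 42U = 336U; used 261U; unused 75U.

75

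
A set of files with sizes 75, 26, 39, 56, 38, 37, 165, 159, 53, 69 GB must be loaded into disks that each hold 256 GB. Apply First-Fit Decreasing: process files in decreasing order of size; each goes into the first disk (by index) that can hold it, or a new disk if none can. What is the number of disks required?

3 disks

Sorted descending: 165, 159, 75, 69, 56, 53, 39, 38, 37, 26.
165 GB → disk 1 (remaining 91 GB)
159 GB → disk 2 (remaining 97 GB)
75 GB → disk 1 (remaining 16 GB)
69 GB → disk 2 (remaining 28 GB)
56 GB → disk 3 (remaining 200 GB)
53 GB → disk 3 (remaining 147 GB)
39 GB → disk 3 (remaining 108 GB)
38 GB → disk 3 (remaining 70 GB)
37 GB → disk 3 (remaining 33 GB)
26 GB → disk 2 (remaining 2 GB)
Final disks: [165,75] [159,69,26] [56,53,39,38,37].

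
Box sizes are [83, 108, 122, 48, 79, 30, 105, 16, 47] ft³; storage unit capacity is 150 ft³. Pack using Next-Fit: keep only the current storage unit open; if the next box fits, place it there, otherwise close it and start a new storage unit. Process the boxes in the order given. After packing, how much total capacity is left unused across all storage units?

262

83 ft³ → storage unit 1 (remaining 67 ft³)
108 ft³ → storage unit 2 (remaining 42 ft³)
122 ft³ → storage unit 3 (remaining 28 ft³)
48 ft³ → storage unit 4 (remaining 102 ft³)
79 ft³ → storage unit 4 (remaining 23 ft³)
30 ft³ → storage unit 5 (remaining 120 ft³)
105 ft³ → storage unit 5 (remaining 15 ft³)
16 ft³ → storage unit 6 (remaining 134 ft³)
47 ft³ → storage unit 6 (remaining 87 ft³)
6 storage units × 150 ft³ = 900 ft³; used 638 ft³; unused 262 ft³.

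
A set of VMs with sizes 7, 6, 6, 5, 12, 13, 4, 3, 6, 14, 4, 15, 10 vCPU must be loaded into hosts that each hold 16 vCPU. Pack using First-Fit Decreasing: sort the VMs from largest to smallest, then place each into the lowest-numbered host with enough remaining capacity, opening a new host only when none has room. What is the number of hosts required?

Sorted descending: 15, 14, 13, 12, 10, 7, 6, 6, 6, 5, 4, 4, 3.
host 1: place 15 vCPU, 1 vCPU left
host 2: place 14 vCPU, 2 vCPU left
host 3: place 13 vCPU, 3 vCPU left
host 4: place 12 vCPU, 4 vCPU left
host 5: place 10 vCPU, 6 vCPU left
host 6: place 7 vCPU, 9 vCPU left
host 5: place 6 vCPU, 0 vCPU left
host 6: place 6 vCPU, 3 vCPU left
host 7: place 6 vCPU, 10 vCPU left
host 7: place 5 vCPU, 5 vCPU left
host 4: place 4 vCPU, 0 vCPU left
host 7: place 4 vCPU, 1 vCPU left
host 3: place 3 vCPU, 0 vCPU left

7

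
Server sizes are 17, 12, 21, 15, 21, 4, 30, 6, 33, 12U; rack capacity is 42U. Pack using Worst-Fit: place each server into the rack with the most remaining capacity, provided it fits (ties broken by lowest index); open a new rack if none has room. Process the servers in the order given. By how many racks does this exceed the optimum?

Worst-Fit: [17,12,12] [21,15] [21,4,6] [30] [33] → 5 racks.
Total size 171U; any packing needs at least ⌈171/42⌉ = 5 racks.
So 5 is already optimal.

0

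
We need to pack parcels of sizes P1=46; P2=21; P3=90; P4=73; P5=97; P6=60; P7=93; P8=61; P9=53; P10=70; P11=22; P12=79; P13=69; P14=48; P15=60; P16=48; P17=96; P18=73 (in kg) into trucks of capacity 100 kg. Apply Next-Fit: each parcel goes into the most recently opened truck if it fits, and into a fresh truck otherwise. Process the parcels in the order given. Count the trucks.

truck 1: place P1 (46 kg), 54 kg left
truck 1: place P2 (21 kg), 33 kg left
truck 2: place P3 (90 kg), 10 kg left
truck 3: place P4 (73 kg), 27 kg left
truck 4: place P5 (97 kg), 3 kg left
truck 5: place P6 (60 kg), 40 kg left
truck 6: place P7 (93 kg), 7 kg left
truck 7: place P8 (61 kg), 39 kg left
truck 8: place P9 (53 kg), 47 kg left
truck 9: place P10 (70 kg), 30 kg left
truck 9: place P11 (22 kg), 8 kg left
truck 10: place P12 (79 kg), 21 kg left
truck 11: place P13 (69 kg), 31 kg left
truck 12: place P14 (48 kg), 52 kg left
truck 13: place P15 (60 kg), 40 kg left
truck 14: place P16 (48 kg), 52 kg left
truck 15: place P17 (96 kg), 4 kg left
truck 16: place P18 (73 kg), 27 kg left

16 trucks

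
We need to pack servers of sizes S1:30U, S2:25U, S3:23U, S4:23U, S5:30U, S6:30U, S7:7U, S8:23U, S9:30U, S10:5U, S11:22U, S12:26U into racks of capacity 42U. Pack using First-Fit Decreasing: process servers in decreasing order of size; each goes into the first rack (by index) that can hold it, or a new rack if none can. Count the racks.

Sorted descending: 30, 30, 30, 30, 26, 25, 23, 23, 23, 22, 7, 5.
rack 1: place 30U, 12U left
rack 2: place 30U, 12U left
rack 3: place 30U, 12U left
rack 4: place 30U, 12U left
rack 5: place 26U, 16U left
rack 6: place 25U, 17U left
rack 7: place 23U, 19U left
rack 8: place 23U, 19U left
rack 9: place 23U, 19U left
rack 10: place 22U, 20U left
rack 1: place 7U, 5U left
rack 1: place 5U, 0U left

10 racks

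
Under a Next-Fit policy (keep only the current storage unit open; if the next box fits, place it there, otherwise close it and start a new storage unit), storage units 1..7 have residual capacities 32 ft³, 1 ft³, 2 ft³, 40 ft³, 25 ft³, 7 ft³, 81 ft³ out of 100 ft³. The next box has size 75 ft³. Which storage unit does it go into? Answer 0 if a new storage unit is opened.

Next-Fit only looks at storage unit 7, which has 81 ft³ free.
75 ft³ fits there.

7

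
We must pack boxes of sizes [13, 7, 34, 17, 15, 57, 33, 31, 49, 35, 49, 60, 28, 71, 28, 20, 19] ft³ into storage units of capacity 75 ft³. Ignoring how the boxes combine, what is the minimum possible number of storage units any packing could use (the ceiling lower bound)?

8

Total size = 13 + 7 + 34 + 17 + 15 + 57 + 33 + 31 + 49 + 35 + 49 + 60 + 28 + 71 + 28 + 20 + 19 = 566 ft³.
⌈566 / 75⌉ = 8.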